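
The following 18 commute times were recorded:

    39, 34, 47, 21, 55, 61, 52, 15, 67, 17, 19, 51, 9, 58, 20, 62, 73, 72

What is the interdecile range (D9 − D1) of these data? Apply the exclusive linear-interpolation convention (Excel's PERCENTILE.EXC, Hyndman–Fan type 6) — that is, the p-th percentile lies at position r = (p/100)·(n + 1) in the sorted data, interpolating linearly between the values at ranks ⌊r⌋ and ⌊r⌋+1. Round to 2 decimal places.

Sorted: 9, 15, 17, 19, 20, 21, 34, 39, 47, 51, 52, 55, 58, 61, 62, 67, 72, 73.
n = 18.
P10: r = 1.9; ranks 1–2 are 9, 15; interpolating gives 14.4.
P90: r = 17.1; ranks 17–18 are 72, 73; interpolating gives 72.1.
Difference: 72.1 − 14.4 = 57.7.

57.70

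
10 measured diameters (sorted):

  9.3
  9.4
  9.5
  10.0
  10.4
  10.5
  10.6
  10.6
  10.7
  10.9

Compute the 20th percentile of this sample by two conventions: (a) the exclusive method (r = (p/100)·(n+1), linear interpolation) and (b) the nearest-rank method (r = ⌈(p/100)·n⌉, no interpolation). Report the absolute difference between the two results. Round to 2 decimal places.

0.02

n = 10.
(a) r = 2.2; between ranks 2 (9.4) and 3 (9.5): 9.42.
(b) the nearest-rank method: rank 2 → 9.4.
|9.42 − 9.4| = 0.02.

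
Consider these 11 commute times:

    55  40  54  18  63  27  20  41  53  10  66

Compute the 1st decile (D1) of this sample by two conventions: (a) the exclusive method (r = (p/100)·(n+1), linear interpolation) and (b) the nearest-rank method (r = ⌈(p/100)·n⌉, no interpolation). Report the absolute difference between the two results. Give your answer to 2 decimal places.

Sorted: 10, 18, 20, 27, 40, 41, 53, 54, 55, 63, 66.
n = 11.
(a) r = 1.2; between ranks 1 (10) and 2 (18): 11.6.
(b) the nearest-rank method: rank 2 → 18.
|11.6 − 18| = 6.4.

6.40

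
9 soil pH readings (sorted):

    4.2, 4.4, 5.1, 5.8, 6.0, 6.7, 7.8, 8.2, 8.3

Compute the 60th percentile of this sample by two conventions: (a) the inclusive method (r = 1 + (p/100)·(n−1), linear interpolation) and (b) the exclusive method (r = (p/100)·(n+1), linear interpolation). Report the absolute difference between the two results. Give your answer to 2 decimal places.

0.14

n = 9.
(a) r = 5.8; between ranks 5 (6.0) and 6 (6.7): 6.56.
(b) r = 6 → value at rank 6 = 6.7.
|6.56 − 6.7| = 0.14.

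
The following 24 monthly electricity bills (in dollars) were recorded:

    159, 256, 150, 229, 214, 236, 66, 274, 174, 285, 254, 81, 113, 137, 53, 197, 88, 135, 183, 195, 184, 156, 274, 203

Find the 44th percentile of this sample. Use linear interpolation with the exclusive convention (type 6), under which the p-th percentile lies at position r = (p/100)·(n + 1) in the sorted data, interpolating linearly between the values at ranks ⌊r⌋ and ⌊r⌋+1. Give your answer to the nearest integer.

174

Sorted: 53, 66, 81, 88, 113, 135, 137, 150, 156, 159, 174, 183, 184, 195, 197, 203, 214, 229, 236, 254, 256, 274, 274, 285.
n = 24.
r = (44/100)·(24 + 1) = 11.
r is an integer, so P44 is the value at rank 11: 174.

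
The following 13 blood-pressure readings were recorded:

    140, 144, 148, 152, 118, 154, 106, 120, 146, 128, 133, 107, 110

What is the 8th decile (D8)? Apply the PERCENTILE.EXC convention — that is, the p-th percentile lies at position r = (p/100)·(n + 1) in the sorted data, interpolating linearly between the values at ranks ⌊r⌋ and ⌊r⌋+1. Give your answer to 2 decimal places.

148.80

Sorted: 106, 107, 110, 118, 120, 128, 133, 140, 144, 146, 148, 152, 154.
n = 13.
r = (80/100)·(13 + 1) = 11.2.
Rank 11 is 148 and rank 12 is 152.
Interpolate: 148 + 0.2·(152 − 148) = 148 + 0.2·4 = 148.8.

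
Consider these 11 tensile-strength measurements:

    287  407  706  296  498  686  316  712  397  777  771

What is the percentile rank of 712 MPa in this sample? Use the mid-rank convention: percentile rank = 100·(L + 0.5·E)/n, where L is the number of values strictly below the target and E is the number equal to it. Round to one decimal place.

Sorted: 287, 296, 316, 397, 407, 498, 686, 706, 712, 771, 777.
Count below 712: L = 8; count equal: E = 1; n = 11.
Percentile rank = 100·(8 + 0.5·1)/11 = 100·8.5/11 = 77.27.

77.3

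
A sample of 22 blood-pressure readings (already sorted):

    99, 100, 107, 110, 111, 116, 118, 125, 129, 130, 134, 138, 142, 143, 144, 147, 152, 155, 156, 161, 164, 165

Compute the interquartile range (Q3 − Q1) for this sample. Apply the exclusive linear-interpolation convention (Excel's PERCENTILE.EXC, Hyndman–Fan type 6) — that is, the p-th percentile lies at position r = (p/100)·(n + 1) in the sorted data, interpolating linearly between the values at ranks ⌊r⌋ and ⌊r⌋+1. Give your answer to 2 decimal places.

38.00

n = 22.
P25: r = 5.75; ranks 5–6 are 111, 116; interpolating gives 114.75.
P75: r = 17.25; ranks 17–18 are 152, 155; interpolating gives 152.75.
Difference: 152.75 − 114.75 = 38.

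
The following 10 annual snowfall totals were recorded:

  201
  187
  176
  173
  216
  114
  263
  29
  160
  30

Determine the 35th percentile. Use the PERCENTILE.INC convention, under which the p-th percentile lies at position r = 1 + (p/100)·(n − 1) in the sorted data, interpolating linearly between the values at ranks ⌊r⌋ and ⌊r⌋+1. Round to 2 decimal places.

Sorted: 29, 30, 114, 160, 173, 176, 187, 201, 216, 263.
n = 10.
r = 1 + (35/100)·(10 − 1) = 1 + 3.15 = 4.15.
Rank 4 is 160 and rank 5 is 173.
Interpolate: 160 + 0.15·(173 − 160) = 160 + 0.15·13 = 161.95.

161.95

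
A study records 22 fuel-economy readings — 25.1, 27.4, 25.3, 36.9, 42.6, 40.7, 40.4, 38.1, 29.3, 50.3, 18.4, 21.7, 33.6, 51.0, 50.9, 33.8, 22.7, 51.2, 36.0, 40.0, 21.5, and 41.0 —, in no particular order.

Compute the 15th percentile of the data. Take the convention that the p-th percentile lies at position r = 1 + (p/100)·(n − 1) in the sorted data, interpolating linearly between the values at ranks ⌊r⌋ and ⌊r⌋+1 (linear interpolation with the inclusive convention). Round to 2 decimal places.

23.06

Sorted: 18.4, 21.5, 21.7, 22.7, 25.1, 25.3, 27.4, 29.3, 33.6, 33.8, 36.0, 36.9, 38.1, 40.0, 40.4, 40.7, 41.0, 42.6, 50.3, 50.9, 51.0, 51.2.
n = 22.
r = 1 + (15/100)·(22 − 1) = 1 + 3.15 = 4.15.
Rank 4 is 22.7 and rank 5 is 25.1.
Interpolate: 22.7 + 0.15·(25.1 − 22.7) = 22.7 + 0.15·2.4 = 23.06.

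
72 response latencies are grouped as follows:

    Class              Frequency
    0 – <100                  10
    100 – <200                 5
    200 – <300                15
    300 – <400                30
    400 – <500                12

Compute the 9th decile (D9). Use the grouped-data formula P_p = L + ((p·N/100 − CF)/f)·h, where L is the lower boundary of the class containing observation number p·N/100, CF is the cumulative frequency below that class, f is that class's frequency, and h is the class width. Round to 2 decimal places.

N = 72; target position k = 90/100 · 72 = 64.8.
Cumulative frequencies: 10, 15, 30, 60, 72.
Observation 64.8 falls in the class 400 – <500.
L = 400, CF = 60, f = 12, h = 100.
P90 = 400 + ((64.8 − 60)/12)·100 = 400 + 40 = 440.

440.00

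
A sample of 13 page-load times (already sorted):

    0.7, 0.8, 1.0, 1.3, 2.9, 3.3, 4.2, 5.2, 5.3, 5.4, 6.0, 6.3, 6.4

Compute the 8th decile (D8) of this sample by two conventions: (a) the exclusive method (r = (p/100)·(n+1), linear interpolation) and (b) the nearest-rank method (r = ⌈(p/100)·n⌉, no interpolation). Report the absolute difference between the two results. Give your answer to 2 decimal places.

n = 13.
(a) r = 11.2; between ranks 11 (6.0) and 12 (6.3): 6.06.
(b) the nearest-rank method: rank 11 → 6.
|6.06 − 6| = 0.06.

0.06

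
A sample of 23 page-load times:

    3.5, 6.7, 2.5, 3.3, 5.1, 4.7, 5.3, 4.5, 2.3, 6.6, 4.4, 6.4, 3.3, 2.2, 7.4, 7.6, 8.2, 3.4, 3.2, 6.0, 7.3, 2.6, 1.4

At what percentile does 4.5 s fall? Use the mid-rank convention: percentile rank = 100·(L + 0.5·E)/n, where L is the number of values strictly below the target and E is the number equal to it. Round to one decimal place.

Sorted: 1.4, 2.2, 2.3, 2.5, 2.6, 3.2, 3.3, 3.3, 3.4, 3.5, 4.4, 4.5, 4.7, 5.1, 5.3, 6.0, 6.4, 6.6, 6.7, 7.3, 7.4, 7.6, 8.2.
Count below 4.5: L = 11; count equal: E = 1; n = 23.
Percentile rank = 100·(11 + 0.5·1)/23 = 100·11.5/23 = 50.

50.0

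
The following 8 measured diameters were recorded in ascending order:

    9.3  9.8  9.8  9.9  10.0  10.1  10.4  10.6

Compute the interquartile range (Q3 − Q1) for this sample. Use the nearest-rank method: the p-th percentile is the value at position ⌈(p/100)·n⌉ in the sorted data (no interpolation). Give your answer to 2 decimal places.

n = 8.
P25: rank ⌈25/100·8⌉ = 2 → 9.8.
P75: rank ⌈75/100·8⌉ = 6 → 10.1.
Difference: 10.1 − 9.8 = 0.3.

0.30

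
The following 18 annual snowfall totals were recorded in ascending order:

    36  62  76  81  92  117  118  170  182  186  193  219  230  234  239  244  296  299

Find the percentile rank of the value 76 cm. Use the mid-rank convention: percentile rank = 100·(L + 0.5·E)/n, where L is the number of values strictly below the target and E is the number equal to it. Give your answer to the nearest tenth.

13.9

Count below 76: L = 2; count equal: E = 1; n = 18.
Percentile rank = 100·(2 + 0.5·1)/18 = 100·2.5/18 = 13.89.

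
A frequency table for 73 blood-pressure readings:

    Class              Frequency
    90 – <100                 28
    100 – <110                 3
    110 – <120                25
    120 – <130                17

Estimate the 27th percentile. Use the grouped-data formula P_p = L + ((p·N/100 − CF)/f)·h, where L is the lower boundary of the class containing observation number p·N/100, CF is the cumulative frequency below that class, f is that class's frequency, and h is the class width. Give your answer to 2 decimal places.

N = 73; target position k = 27/100 · 73 = 19.71.
Cumulative frequencies: 28, 31, 56, 73.
Observation 19.71 falls in the class 90 – <100.
L = 90, CF = 0, f = 28, h = 10.
P27 = 90 + ((19.71 − 0)/28)·10 = 90 + 7.03929 = 97.0393.

97.04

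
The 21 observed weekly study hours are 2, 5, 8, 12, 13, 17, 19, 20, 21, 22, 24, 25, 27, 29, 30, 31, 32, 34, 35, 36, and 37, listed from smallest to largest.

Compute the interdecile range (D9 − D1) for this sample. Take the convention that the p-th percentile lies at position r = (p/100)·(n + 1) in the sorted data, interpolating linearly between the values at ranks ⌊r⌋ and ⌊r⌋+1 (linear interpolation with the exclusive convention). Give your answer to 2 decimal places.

n = 21.
P10: r = 2.2; ranks 2–3 are 5, 8; interpolating gives 5.6.
P90: r = 19.8; ranks 19–20 are 35, 36; interpolating gives 35.8.
Difference: 35.8 − 5.6 = 30.2.

30.20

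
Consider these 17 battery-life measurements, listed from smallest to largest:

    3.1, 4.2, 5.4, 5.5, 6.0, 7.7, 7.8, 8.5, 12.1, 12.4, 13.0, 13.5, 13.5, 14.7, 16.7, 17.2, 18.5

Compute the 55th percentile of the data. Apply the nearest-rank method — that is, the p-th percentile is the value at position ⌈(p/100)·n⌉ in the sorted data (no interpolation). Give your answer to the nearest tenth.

12.4

n = 17.
Position = ⌈55/100 · 17⌉ = ⌈9.35⌉ = 10.
The value at rank 10 is 12.4.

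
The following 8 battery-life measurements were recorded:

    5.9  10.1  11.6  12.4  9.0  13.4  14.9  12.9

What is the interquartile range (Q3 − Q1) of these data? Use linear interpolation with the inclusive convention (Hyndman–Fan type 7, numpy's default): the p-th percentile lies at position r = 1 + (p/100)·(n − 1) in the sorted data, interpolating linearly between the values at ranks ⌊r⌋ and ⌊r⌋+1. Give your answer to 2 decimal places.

Sorted: 5.9, 9.0, 10.1, 11.6, 12.4, 12.9, 13.4, 14.9.
n = 8.
P25: r = 2.75; ranks 2–3 are 9.0, 10.1; interpolating gives 9.825.
P75: r = 6.25; ranks 6–7 are 12.9, 13.4; interpolating gives 13.025.
Difference: 13.025 − 9.825 = 3.2.

3.20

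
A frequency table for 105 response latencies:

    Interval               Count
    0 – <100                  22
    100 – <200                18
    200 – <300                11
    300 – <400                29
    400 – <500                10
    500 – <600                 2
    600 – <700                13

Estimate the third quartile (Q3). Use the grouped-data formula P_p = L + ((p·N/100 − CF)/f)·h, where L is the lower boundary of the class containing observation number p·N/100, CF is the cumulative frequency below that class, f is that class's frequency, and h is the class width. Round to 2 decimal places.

395.69

N = 105; target position k = 75/100 · 105 = 78.75.
Cumulative frequencies: 22, 40, 51, 80, 90, 92, 105.
Observation 78.75 falls in the class 300 – <400.
L = 300, CF = 51, f = 29, h = 100.
P75 = 300 + ((78.75 − 51)/29)·100 = 300 + 95.6897 = 395.69.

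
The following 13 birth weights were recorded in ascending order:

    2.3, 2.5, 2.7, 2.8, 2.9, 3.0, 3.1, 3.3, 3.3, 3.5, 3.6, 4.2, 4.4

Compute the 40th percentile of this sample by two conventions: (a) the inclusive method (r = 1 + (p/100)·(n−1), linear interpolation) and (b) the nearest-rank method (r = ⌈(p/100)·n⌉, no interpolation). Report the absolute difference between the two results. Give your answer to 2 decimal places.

0.02

n = 13.
(a) r = 5.8; between ranks 5 (2.9) and 6 (3.0): 2.98.
(b) the nearest-rank method: rank 6 → 3.
|2.98 − 3| = 0.02.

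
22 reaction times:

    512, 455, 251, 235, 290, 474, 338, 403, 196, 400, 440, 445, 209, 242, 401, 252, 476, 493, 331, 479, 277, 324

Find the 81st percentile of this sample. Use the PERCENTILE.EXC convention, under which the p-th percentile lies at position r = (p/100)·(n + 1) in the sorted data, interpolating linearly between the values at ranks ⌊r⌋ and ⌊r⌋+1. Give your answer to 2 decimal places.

475.26

Sorted: 196, 209, 235, 242, 251, 252, 277, 290, 324, 331, 338, 400, 401, 403, 440, 445, 455, 474, 476, 479, 493, 512.
n = 22.
r = (81/100)·(22 + 1) = 18.63.
Rank 18 is 474 and rank 19 is 476.
Interpolate: 474 + 0.63·(476 − 474) = 474 + 0.63·2 = 475.26.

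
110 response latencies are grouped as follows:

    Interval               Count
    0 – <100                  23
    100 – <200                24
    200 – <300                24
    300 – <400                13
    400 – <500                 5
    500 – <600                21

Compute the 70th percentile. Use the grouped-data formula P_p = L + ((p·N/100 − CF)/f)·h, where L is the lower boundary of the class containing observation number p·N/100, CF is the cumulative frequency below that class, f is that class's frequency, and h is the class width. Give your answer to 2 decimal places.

N = 110; target position k = 70/100 · 110 = 77.
Cumulative frequencies: 23, 47, 71, 84, 89, 110.
Observation 77 falls in the class 300 – <400.
L = 300, CF = 71, f = 13, h = 100.
P70 = 300 + ((77 − 71)/13)·100 = 300 + 46.1538 = 346.154.

346.15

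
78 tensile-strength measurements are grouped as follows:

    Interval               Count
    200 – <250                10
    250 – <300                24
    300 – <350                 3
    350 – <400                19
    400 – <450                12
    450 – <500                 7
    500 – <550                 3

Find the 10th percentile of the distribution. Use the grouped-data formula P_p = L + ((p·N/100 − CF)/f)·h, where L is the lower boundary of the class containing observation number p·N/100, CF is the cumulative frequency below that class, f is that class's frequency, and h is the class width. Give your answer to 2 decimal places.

N = 78; target position k = 10/100 · 78 = 7.8.
Cumulative frequencies: 10, 34, 37, 56, 68, 75, 78.
Observation 7.8 falls in the class 200 – <250.
L = 200, CF = 0, f = 10, h = 50.
P10 = 200 + ((7.8 − 0)/10)·50 = 200 + 39 = 239.

239.00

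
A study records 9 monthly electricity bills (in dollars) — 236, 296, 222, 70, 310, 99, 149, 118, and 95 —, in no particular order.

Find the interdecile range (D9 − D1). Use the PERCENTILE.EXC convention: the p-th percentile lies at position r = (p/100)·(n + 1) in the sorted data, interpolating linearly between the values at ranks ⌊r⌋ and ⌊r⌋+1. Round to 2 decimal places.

Sorted: 70, 95, 99, 118, 149, 222, 236, 296, 310.
n = 9.
P10: r = 1 (integer) → 70.
P90: r = 9 (integer) → 310.
Difference: 310 − 70 = 240.

240.00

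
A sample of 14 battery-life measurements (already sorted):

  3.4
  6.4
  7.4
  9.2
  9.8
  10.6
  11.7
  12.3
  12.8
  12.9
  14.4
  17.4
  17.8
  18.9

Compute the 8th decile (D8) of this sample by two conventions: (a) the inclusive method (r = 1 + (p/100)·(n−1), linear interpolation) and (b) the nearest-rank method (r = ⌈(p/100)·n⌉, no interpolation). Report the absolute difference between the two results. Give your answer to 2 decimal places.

n = 14.
(a) r = 11.4; between ranks 11 (14.4) and 12 (17.4): 15.6.
(b) the nearest-rank method: rank 12 → 17.4.
|15.6 − 17.4| = 1.8.

1.80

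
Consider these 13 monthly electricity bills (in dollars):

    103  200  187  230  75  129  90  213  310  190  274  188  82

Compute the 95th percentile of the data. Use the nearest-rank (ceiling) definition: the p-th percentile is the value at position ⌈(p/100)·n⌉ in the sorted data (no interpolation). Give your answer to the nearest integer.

Sorted: 75, 82, 90, 103, 129, 187, 188, 190, 200, 213, 230, 274, 310.
n = 13.
Position = ⌈95/100 · 13⌉ = ⌈12.35⌉ = 13.
The value at rank 13 is 310.

310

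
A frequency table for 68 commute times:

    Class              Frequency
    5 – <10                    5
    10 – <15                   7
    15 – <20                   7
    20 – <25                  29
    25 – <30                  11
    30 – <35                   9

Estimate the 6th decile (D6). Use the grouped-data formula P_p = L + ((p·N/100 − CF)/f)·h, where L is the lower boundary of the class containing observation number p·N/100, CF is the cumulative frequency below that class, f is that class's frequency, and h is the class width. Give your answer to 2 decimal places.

N = 68; target position k = 60/100 · 68 = 40.8.
Cumulative frequencies: 5, 12, 19, 48, 59, 68.
Observation 40.8 falls in the class 20 – <25.
L = 20, CF = 19, f = 29, h = 5.
P60 = 20 + ((40.8 − 19)/29)·5 = 20 + 3.75862 = 23.7586.

23.76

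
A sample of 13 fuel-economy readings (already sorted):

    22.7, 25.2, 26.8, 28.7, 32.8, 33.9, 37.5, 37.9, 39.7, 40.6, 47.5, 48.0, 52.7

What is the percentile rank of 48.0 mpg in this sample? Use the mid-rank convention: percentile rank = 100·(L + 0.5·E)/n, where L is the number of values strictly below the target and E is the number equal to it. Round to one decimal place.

88.5

Count below 48.0: L = 11; count equal: E = 1; n = 13.
Percentile rank = 100·(11 + 0.5·1)/13 = 100·11.5/13 = 88.46.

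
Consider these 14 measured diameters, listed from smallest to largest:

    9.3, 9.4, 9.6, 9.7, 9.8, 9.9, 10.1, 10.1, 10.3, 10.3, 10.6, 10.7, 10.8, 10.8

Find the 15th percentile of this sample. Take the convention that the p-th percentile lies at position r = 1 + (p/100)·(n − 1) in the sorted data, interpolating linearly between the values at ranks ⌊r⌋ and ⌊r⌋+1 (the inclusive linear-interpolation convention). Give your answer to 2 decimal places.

9.59

n = 14.
r = 1 + (15/100)·(14 − 1) = 1 + 1.95 = 2.95.
Rank 2 is 9.4 and rank 3 is 9.6.
Interpolate: 9.4 + 0.95·(9.6 − 9.4) = 9.4 + 0.95·0.2 = 9.59.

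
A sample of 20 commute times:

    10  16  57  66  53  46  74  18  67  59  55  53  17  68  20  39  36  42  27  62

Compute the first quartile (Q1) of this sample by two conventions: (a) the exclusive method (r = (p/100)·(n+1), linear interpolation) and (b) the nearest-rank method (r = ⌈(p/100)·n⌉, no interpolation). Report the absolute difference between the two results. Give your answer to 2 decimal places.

Sorted: 10, 16, 17, 18, 20, 27, 36, 39, 42, 46, 53, 53, 55, 57, 59, 62, 66, 67, 68, 74.
n = 20.
(a) r = 5.25; between ranks 5 (20) and 6 (27): 21.75.
(b) the nearest-rank method: rank 5 → 20.
|21.75 − 20| = 1.75.

1.75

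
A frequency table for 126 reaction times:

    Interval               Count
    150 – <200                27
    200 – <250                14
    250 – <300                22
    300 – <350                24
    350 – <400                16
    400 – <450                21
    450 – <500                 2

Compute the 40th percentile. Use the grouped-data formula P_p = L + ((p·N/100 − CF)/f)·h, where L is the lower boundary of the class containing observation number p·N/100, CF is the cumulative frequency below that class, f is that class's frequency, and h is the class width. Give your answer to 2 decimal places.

271.36

N = 126; target position k = 40/100 · 126 = 50.4.
Cumulative frequencies: 27, 41, 63, 87, 103, 124, 126.
Observation 50.4 falls in the class 250 – <300.
L = 250, CF = 41, f = 22, h = 50.
P40 = 250 + ((50.4 − 41)/22)·50 = 250 + 21.3636 = 271.364.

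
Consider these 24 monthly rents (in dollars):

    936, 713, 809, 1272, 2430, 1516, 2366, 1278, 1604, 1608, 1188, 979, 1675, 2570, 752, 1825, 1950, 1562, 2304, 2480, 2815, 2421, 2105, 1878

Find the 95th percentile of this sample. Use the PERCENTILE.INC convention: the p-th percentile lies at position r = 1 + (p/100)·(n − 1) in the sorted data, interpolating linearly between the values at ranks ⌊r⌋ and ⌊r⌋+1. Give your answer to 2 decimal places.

Sorted: 713, 752, 809, 936, 979, 1188, 1272, 1278, 1516, 1562, 1604, 1608, 1675, 1825, 1878, 1950, 2105, 2304, 2366, 2421, 2430, 2480, 2570, 2815.
n = 24.
r = 1 + (95/100)·(24 − 1) = 1 + 21.85 = 22.85.
Rank 22 is 2480 and rank 23 is 2570.
Interpolate: 2480 + 0.85·(2570 − 2480) = 2480 + 0.85·90 = 2556.5.

2556.50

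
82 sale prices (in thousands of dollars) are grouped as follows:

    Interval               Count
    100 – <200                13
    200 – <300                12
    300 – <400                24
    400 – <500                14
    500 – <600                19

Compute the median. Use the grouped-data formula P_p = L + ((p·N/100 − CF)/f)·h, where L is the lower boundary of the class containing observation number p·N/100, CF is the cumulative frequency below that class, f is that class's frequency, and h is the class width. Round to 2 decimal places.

366.67

N = 82; target position k = 50/100 · 82 = 41.
Cumulative frequencies: 13, 25, 49, 63, 82.
Observation 41 falls in the class 300 – <400.
L = 300, CF = 25, f = 24, h = 100.
P50 = 300 + ((41 − 25)/24)·100 = 300 + 66.6667 = 366.667.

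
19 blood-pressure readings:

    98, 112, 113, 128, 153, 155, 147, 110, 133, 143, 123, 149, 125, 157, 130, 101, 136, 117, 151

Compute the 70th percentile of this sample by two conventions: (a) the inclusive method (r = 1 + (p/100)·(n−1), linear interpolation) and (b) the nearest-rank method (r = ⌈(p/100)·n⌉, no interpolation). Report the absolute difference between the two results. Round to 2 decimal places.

Sorted: 98, 101, 110, 112, 113, 117, 123, 125, 128, 130, 133, 136, 143, 147, 149, 151, 153, 155, 157.
n = 19.
(a) r = 13.6; between ranks 13 (143) and 14 (147): 145.4.
(b) the nearest-rank method: rank 14 → 147.
|145.4 − 147| = 1.6.

1.60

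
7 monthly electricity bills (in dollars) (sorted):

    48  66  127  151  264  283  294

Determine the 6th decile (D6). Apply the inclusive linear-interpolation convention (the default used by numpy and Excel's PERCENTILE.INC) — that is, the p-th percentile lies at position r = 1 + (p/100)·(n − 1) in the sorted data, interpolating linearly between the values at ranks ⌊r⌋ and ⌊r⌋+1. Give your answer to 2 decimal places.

n = 7.
r = 1 + (60/100)·(7 − 1) = 1 + 3.6 = 4.6.
Rank 4 is 151 and rank 5 is 264.
Interpolate: 151 + 0.6·(264 − 151) = 151 + 0.6·113 = 218.8.

218.80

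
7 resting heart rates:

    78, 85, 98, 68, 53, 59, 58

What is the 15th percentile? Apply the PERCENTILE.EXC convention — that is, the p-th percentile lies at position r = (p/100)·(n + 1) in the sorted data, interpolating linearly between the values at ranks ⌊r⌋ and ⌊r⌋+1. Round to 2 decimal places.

54.00

Sorted: 53, 58, 59, 68, 78, 85, 98.
n = 7.
r = (15/100)·(7 + 1) = 1.2.
Rank 1 is 53 and rank 2 is 58.
Interpolate: 53 + 0.2·(58 − 53) = 53 + 0.2·5 = 54.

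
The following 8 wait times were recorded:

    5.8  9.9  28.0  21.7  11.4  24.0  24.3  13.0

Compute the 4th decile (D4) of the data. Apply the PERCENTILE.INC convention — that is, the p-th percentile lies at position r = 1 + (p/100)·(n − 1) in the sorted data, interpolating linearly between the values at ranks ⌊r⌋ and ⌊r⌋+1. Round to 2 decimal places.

12.68

Sorted: 5.8, 9.9, 11.4, 13.0, 21.7, 24.0, 24.3, 28.0.
n = 8.
r = 1 + (40/100)·(8 − 1) = 1 + 2.8 = 3.8.
Rank 3 is 11.4 and rank 4 is 13.0.
Interpolate: 11.4 + 0.8·(13.0 − 11.4) = 11.4 + 0.8·1.6 = 12.68.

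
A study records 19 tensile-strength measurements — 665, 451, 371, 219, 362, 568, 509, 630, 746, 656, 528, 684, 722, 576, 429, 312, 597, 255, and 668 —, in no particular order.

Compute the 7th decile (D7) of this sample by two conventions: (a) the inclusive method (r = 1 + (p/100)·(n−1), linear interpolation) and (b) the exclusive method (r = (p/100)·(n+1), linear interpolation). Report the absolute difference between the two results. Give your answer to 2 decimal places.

10.40

Sorted: 219, 255, 312, 362, 371, 429, 451, 509, 528, 568, 576, 597, 630, 656, 665, 668, 684, 722, 746.
n = 19.
(a) r = 13.6; between ranks 13 (630) and 14 (656): 645.6.
(b) r = 14 → value at rank 14 = 656.
|645.6 − 656| = 10.4.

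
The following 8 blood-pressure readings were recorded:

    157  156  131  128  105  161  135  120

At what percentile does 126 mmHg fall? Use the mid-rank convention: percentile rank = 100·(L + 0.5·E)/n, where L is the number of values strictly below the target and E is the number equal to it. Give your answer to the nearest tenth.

25.0

Sorted: 105, 120, 128, 131, 135, 156, 157, 161.
Count below 126: L = 2; count equal: E = 0; n = 8.
Percentile rank = 100·(2 + 0.5·0)/8 = 100·2/8 = 25.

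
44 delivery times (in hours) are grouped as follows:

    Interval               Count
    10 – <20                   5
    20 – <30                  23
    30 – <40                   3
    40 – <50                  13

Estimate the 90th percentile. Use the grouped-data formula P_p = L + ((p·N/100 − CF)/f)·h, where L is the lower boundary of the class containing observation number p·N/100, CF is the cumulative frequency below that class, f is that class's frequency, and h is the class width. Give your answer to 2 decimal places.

N = 44; target position k = 90/100 · 44 = 39.6.
Cumulative frequencies: 5, 28, 31, 44.
Observation 39.6 falls in the class 40 – <50.
L = 40, CF = 31, f = 13, h = 10.
P90 = 40 + ((39.6 − 31)/13)·10 = 40 + 6.61538 = 46.6154.

46.62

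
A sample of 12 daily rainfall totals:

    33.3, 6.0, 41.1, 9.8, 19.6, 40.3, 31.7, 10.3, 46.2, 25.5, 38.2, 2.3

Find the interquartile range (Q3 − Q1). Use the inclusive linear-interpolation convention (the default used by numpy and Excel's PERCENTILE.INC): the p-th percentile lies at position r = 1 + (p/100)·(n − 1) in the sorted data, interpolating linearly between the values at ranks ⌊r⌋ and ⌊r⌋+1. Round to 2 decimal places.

Sorted: 2.3, 6.0, 9.8, 10.3, 19.6, 25.5, 31.7, 33.3, 38.2, 40.3, 41.1, 46.2.
n = 12.
P25: r = 3.75; ranks 3–4 are 9.8, 10.3; interpolating gives 10.175.
P75: r = 9.25; ranks 9–10 are 38.2, 40.3; interpolating gives 38.725.
Difference: 38.725 − 10.175 = 28.55.

28.55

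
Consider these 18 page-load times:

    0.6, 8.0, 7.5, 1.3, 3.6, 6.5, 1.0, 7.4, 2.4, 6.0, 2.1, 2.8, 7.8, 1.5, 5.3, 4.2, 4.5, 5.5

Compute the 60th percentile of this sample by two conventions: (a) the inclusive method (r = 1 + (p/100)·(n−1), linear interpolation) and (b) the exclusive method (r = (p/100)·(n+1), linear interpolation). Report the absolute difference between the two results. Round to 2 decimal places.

0.04

Sorted: 0.6, 1.0, 1.3, 1.5, 2.1, 2.4, 2.8, 3.6, 4.2, 4.5, 5.3, 5.5, 6.0, 6.5, 7.4, 7.5, 7.8, 8.0.
n = 18.
(a) r = 11.2; between ranks 11 (5.3) and 12 (5.5): 5.34.
(b) r = 11.4; between ranks 11 (5.3) and 12 (5.5): 5.38.
|5.34 − 5.38| = 0.04.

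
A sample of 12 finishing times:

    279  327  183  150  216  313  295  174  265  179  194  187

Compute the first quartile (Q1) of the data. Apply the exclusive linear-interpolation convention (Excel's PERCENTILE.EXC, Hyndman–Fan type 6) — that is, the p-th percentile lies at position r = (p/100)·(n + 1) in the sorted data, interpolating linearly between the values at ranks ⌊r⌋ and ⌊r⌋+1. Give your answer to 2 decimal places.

180.00

Sorted: 150, 174, 179, 183, 187, 194, 216, 265, 279, 295, 313, 327.
n = 12.
r = (25/100)·(12 + 1) = 3.25.
Rank 3 is 179 and rank 4 is 183.
Interpolate: 179 + 0.25·(183 − 179) = 179 + 0.25·4 = 180.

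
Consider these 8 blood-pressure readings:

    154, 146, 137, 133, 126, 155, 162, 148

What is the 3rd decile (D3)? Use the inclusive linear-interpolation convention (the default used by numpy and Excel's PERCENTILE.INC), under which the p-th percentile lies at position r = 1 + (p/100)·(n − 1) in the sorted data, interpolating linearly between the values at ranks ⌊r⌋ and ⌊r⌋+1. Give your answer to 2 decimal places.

Sorted: 126, 133, 137, 146, 148, 154, 155, 162.
n = 8.
r = 1 + (30/100)·(8 − 1) = 1 + 2.1 = 3.1.
Rank 3 is 137 and rank 4 is 146.
Interpolate: 137 + 0.1·(146 − 137) = 137 + 0.1·9 = 137.9.

137.90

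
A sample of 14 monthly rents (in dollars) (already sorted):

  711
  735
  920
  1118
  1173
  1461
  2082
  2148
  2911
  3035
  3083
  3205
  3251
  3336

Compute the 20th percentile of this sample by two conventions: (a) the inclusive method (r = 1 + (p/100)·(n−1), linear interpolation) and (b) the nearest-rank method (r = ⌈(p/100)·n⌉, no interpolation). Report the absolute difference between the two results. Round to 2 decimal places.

118.80

n = 14.
(a) r = 3.6; between ranks 3 (920) and 4 (1118): 1038.8.
(b) the nearest-rank method: rank 3 → 920.
|1038.8 − 920| = 118.8.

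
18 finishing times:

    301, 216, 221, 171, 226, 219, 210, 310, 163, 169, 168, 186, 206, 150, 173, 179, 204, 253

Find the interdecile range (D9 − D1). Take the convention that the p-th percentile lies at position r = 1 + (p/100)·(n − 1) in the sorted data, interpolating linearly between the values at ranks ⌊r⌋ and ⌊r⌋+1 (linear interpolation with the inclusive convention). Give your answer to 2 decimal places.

100.90

Sorted: 150, 163, 168, 169, 171, 173, 179, 186, 204, 206, 210, 216, 219, 221, 226, 253, 301, 310.
n = 18.
P10: r = 2.7; ranks 2–3 are 163, 168; interpolating gives 166.5.
P90: r = 16.3; ranks 16–17 are 253, 301; interpolating gives 267.4.
Difference: 267.4 − 166.5 = 100.9.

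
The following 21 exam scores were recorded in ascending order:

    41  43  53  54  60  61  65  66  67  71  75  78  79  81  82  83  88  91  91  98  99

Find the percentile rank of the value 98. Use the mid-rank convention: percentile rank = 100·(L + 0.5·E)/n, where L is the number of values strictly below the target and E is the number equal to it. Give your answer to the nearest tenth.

92.9

Count below 98: L = 19; count equal: E = 1; n = 21.
Percentile rank = 100·(19 + 0.5·1)/21 = 100·19.5/21 = 92.86.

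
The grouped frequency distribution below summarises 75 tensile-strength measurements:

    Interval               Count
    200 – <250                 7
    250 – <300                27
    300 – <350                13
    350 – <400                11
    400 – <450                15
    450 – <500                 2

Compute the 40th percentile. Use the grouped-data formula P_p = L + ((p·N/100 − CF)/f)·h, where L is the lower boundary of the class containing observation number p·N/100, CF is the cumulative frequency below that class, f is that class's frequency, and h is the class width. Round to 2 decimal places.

N = 75; target position k = 40/100 · 75 = 30.
Cumulative frequencies: 7, 34, 47, 58, 73, 75.
Observation 30 falls in the class 250 – <300.
L = 250, CF = 7, f = 27, h = 50.
P40 = 250 + ((30 − 7)/27)·50 = 250 + 42.5926 = 292.593.

292.59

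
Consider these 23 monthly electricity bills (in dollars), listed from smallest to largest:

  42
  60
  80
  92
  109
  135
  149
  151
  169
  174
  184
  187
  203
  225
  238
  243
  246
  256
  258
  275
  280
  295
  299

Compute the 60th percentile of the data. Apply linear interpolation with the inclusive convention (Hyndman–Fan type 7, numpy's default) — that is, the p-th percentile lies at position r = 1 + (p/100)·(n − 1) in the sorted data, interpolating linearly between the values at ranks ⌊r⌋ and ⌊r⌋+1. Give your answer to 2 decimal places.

227.60

n = 23.
r = 1 + (60/100)·(23 − 1) = 1 + 13.2 = 14.2.
Rank 14 is 225 and rank 15 is 238.
Interpolate: 225 + 0.2·(238 − 225) = 225 + 0.2·13 = 227.6.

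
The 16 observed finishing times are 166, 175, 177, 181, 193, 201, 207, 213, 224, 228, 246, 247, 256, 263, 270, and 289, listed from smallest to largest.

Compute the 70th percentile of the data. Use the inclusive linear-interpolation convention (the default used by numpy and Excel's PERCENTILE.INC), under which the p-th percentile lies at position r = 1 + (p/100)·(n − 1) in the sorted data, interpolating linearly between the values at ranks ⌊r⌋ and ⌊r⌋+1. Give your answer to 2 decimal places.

n = 16.
r = 1 + (70/100)·(16 − 1) = 1 + 10.5 = 11.5.
Rank 11 is 246 and rank 12 is 247.
Interpolate: 246 + 0.5·(247 − 246) = 246 + 0.5·1 = 246.5.

246.50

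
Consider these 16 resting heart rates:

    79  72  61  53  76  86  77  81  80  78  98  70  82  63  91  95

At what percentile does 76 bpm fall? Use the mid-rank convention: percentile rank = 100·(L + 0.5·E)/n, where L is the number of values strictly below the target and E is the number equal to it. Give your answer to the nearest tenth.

Sorted: 53, 61, 63, 70, 72, 76, 77, 78, 79, 80, 81, 82, 86, 91, 95, 98.
Count below 76: L = 5; count equal: E = 1; n = 16.
Percentile rank = 100·(5 + 0.5·1)/16 = 100·5.5/16 = 34.38.

34.4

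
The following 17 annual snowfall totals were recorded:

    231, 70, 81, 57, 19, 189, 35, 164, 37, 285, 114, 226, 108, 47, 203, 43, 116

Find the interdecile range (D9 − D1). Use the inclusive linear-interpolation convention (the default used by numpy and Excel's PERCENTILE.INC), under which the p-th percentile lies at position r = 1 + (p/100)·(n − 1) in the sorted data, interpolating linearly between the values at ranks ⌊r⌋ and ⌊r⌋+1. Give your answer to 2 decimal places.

191.80

Sorted: 19, 35, 37, 43, 47, 57, 70, 81, 108, 114, 116, 164, 189, 203, 226, 231, 285.
n = 17.
P10: r = 2.6; ranks 2–3 are 35, 37; interpolating gives 36.2.
P90: r = 15.4; ranks 15–16 are 226, 231; interpolating gives 228.
Difference: 228 − 36.2 = 191.8.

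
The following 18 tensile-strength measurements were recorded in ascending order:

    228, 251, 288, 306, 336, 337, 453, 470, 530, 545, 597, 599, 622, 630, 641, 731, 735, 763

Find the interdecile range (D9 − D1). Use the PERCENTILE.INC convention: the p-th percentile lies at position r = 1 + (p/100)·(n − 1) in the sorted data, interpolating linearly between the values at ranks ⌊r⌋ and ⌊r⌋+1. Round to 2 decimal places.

455.30

n = 18.
P10: r = 2.7; ranks 2–3 are 251, 288; interpolating gives 276.9.
P90: r = 16.3; ranks 16–17 are 731, 735; interpolating gives 732.2.
Difference: 732.2 − 276.9 = 455.3.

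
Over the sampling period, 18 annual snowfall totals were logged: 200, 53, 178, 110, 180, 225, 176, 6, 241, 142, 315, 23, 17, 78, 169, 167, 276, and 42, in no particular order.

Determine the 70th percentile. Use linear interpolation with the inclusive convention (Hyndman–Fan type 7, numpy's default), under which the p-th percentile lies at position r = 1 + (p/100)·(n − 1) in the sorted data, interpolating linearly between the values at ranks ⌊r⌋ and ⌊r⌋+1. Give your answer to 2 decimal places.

Sorted: 6, 17, 23, 42, 53, 78, 110, 142, 167, 169, 176, 178, 180, 200, 225, 241, 276, 315.
n = 18.
r = 1 + (70/100)·(18 − 1) = 1 + 11.9 = 12.9.
Rank 12 is 178 and rank 13 is 180.
Interpolate: 178 + 0.9·(180 − 178) = 178 + 0.9·2 = 179.8.

179.80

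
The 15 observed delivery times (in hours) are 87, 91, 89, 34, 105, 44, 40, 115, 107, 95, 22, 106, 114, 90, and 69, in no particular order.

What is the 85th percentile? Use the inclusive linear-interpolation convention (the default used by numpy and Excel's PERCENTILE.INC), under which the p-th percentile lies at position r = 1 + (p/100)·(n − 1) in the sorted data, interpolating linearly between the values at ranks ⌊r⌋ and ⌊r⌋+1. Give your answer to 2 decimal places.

Sorted: 22, 34, 40, 44, 69, 87, 89, 90, 91, 95, 105, 106, 107, 114, 115.
n = 15.
r = 1 + (85/100)·(15 − 1) = 1 + 11.9 = 12.9.
Rank 12 is 106 and rank 13 is 107.
Interpolate: 106 + 0.9·(107 − 106) = 106 + 0.9·1 = 106.9.

106.90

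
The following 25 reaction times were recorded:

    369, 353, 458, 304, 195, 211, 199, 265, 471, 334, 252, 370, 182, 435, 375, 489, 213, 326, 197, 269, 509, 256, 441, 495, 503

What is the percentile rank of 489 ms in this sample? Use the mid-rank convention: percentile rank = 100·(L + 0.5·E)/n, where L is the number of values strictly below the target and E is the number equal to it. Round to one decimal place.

Sorted: 182, 195, 197, 199, 211, 213, 252, 256, 265, 269, 304, 326, 334, 353, 369, 370, 375, 435, 441, 458, 471, 489, 495, 503, 509.
Count below 489: L = 21; count equal: E = 1; n = 25.
Percentile rank = 100·(21 + 0.5·1)/25 = 100·21.5/25 = 86.

86.0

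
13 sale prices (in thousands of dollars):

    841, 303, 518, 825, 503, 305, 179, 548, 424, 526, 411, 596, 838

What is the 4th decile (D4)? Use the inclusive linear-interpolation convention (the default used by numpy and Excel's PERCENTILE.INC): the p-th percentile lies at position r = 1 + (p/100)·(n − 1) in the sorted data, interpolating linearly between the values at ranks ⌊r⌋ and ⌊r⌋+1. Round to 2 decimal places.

Sorted: 179, 303, 305, 411, 424, 503, 518, 526, 548, 596, 825, 838, 841.
n = 13.
r = 1 + (40/100)·(13 − 1) = 1 + 4.8 = 5.8.
Rank 5 is 424 and rank 6 is 503.
Interpolate: 424 + 0.8·(503 − 424) = 424 + 0.8·79 = 487.2.

487.20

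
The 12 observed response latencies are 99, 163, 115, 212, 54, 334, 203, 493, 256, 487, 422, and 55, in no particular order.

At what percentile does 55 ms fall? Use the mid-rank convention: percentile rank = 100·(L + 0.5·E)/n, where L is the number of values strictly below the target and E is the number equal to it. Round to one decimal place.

Sorted: 54, 55, 99, 115, 163, 203, 212, 256, 334, 422, 487, 493.
Count below 55: L = 1; count equal: E = 1; n = 12.
Percentile rank = 100·(1 + 0.5·1)/12 = 100·1.5/12 = 12.5.

12.5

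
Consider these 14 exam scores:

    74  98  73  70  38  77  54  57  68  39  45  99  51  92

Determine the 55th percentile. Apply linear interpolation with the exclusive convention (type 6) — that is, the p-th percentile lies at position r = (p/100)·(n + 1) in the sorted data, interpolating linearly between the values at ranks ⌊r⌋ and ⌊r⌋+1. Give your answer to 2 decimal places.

70.75

Sorted: 38, 39, 45, 51, 54, 57, 68, 70, 73, 74, 77, 92, 98, 99.
n = 14.
r = (55/100)·(14 + 1) = 8.25.
Rank 8 is 70 and rank 9 is 73.
Interpolate: 70 + 0.25·(73 − 70) = 70 + 0.25·3 = 70.75.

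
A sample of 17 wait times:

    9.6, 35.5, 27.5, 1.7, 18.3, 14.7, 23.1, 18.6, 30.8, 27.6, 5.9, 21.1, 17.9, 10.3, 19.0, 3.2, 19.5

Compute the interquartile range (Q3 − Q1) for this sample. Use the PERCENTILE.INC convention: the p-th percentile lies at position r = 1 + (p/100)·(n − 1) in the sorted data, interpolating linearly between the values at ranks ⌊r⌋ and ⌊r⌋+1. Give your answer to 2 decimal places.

12.80

Sorted: 1.7, 3.2, 5.9, 9.6, 10.3, 14.7, 17.9, 18.3, 18.6, 19.0, 19.5, 21.1, 23.1, 27.5, 27.6, 30.8, 35.5.
n = 17.
P25: r = 5 (integer) → 10.3.
P75: r = 13 (integer) → 23.1.
Difference: 23.1 − 10.3 = 12.8.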